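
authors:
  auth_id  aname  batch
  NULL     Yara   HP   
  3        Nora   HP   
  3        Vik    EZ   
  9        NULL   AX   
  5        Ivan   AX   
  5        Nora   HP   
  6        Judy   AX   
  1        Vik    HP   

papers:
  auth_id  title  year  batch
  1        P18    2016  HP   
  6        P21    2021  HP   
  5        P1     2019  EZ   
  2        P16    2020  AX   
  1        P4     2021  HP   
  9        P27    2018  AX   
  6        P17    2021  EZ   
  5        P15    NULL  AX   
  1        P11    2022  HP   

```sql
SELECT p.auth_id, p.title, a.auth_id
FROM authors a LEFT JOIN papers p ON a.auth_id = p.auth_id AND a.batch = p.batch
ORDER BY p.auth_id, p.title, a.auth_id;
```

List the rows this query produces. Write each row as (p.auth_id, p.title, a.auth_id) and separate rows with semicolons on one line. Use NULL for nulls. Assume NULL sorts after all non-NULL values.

(1, P11, 1); (1, P18, 1); (1, P4, 1); (5, P15, 5); (9, P27, 9); (NULL, NULL, 3); (NULL, NULL, 3); (NULL, NULL, 5); (NULL, NULL, 6); (NULL, NULL, NULL)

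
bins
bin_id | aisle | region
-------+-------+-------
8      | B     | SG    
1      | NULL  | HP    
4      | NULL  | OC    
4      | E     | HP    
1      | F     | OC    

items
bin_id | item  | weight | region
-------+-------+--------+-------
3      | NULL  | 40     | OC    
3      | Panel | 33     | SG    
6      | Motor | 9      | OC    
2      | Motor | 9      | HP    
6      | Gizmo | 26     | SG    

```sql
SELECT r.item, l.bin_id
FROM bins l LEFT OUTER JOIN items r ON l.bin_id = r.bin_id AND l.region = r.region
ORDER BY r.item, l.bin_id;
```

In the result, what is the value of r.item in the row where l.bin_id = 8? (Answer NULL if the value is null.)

LEFT JOIN keeps every row from `bins`; unmatched rows get NULL for `items`'s columns.
Matching on l.bin_id = r.bin_id AND l.region = r.region.
Matched pairs: 0; unmatched l rows kept: 5.

NULL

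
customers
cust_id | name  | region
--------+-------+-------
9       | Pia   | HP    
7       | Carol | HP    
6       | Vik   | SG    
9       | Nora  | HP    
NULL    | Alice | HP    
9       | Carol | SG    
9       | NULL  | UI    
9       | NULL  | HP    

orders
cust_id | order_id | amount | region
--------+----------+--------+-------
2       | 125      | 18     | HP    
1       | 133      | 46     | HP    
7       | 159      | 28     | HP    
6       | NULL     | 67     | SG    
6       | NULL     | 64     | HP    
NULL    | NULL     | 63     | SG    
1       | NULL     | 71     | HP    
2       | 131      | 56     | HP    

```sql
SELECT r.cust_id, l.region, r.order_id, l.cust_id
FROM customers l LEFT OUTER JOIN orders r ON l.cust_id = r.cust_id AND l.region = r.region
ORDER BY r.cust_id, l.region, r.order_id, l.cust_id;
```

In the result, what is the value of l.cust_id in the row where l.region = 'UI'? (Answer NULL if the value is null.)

LEFT JOIN keeps every row from `customers`; unmatched rows get NULL for `orders`'s columns.
Matching on l.cust_id = r.cust_id AND l.region = r.region. A NULL in a compared column never satisfies the condition.
Matched pairs: 2; unmatched l rows kept: 6.

9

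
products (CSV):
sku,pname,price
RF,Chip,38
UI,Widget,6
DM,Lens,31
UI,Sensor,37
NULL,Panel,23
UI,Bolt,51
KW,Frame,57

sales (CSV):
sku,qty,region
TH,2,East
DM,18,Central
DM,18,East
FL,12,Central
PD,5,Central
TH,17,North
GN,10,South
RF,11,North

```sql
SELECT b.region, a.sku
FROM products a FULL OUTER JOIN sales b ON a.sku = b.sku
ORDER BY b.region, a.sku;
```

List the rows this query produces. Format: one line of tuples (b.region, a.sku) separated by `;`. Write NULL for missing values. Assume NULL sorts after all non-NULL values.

(Central, DM); (Central, NULL); (Central, NULL); (East, DM); (East, NULL); (North, RF); (North, NULL); (South, NULL); (NULL, KW); (NULL, UI); (NULL, UI); (NULL, UI); (NULL, NULL)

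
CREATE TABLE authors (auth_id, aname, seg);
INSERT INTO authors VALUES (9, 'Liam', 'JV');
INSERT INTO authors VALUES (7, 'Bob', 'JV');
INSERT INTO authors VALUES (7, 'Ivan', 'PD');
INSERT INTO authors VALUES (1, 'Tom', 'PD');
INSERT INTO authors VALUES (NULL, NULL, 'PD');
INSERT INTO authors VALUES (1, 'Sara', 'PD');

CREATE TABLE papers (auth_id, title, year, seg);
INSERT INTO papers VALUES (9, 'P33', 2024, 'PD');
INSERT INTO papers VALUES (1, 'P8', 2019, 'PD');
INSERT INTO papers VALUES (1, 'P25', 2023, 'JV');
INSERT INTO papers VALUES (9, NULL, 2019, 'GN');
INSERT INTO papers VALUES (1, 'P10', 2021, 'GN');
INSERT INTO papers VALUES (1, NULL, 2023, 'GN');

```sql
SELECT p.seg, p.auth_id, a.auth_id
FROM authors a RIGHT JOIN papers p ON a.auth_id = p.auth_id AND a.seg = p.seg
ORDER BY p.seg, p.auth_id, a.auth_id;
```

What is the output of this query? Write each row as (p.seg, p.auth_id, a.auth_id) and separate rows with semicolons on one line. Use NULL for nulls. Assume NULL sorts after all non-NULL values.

(GN, 1, NULL); (GN, 1, NULL); (GN, 9, NULL); (JV, 1, NULL); (PD, 1, 1); (PD, 1, 1); (PD, 9, NULL)

RIGHT JOIN keeps every row from `papers`; unmatched rows get NULL for `authors`'s columns.
Matching on a.auth_id = p.auth_id AND a.seg = p.seg. A NULL in a compared column never satisfies the condition.
- a[0] auth_id=9, seg=JV → no match.
- a[1] auth_id=7, seg=JV → no match.
- a[2] auth_id=7, seg=PD → no match.
- a[3] auth_id=1, seg=PD → 1 match(es) in p → 1 row(s).
- a[4] auth_id=NULL, seg=PD → no match.
- a[5] auth_id=1, seg=PD → 1 match(es) in p → 1 row(s).
- 5 p row(s) had no a match → kept, a columns NULL.
After projecting and ordering:
p.seg | p.auth_id | a.auth_id
GN | 1 | NULL
GN | 1 | NULL
GN | 9 | NULL
JV | 1 | NULL
PD | 1 | 1
PD | 1 | 1
PD | 9 | NULL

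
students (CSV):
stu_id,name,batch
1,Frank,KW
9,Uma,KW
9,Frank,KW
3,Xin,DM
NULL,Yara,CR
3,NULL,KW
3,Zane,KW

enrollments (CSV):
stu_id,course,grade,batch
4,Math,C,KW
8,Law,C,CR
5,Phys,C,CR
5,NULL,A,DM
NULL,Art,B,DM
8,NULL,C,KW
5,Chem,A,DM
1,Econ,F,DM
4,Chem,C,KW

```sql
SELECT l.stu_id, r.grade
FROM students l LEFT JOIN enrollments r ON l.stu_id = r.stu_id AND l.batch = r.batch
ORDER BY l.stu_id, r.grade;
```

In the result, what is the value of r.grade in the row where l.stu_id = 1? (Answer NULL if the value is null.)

NULL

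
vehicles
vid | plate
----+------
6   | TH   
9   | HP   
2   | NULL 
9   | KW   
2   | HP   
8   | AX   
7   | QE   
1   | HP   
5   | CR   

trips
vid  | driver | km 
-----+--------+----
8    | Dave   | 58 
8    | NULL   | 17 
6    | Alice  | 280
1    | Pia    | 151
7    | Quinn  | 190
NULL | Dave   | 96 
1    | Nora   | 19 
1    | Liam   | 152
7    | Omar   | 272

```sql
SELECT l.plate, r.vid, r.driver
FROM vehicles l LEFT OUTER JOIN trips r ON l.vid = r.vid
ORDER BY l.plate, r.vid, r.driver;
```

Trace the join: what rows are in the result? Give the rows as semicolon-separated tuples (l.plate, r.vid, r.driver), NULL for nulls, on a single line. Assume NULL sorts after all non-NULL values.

(AX, 8, Dave); (AX, 8, NULL); (CR, NULL, NULL); (HP, 1, Liam); (HP, 1, Nora); (HP, 1, Pia); (HP, NULL, NULL); (HP, NULL, NULL); (KW, NULL, NULL); (QE, 7, Omar); (QE, 7, Quinn); (TH, 6, Alice); (NULL, NULL, NULL)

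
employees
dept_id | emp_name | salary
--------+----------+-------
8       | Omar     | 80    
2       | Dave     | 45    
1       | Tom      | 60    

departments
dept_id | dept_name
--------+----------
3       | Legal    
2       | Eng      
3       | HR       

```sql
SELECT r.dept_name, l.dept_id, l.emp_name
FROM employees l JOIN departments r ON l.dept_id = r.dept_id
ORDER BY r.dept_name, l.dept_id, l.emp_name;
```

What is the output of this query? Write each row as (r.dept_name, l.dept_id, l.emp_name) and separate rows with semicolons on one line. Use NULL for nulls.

INNER JOIN keeps only pairs where the ON condition holds.
Matching on l.dept_id = r.dept_id.
- l row (dept_id=8): no match → dropped.
- l row (dept_id=2): matches 1 r row(s) → 1 output row(s).
- l row (dept_id=1): no match → dropped.
After projecting and ordering:
r.dept_name | l.dept_id | l.emp_name
Eng | 2 | Dave

(Eng, 2, Dave)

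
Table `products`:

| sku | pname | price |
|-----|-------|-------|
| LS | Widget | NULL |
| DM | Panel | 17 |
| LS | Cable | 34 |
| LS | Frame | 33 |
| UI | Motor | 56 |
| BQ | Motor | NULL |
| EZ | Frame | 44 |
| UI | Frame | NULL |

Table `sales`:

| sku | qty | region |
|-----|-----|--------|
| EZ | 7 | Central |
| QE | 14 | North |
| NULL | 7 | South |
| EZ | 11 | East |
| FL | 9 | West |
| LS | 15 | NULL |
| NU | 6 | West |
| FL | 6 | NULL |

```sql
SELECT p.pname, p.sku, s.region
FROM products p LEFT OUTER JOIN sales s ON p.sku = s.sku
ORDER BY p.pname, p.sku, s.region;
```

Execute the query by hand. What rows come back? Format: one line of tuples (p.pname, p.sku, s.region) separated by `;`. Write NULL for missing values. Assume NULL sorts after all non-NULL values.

(Cable, LS, NULL); (Frame, EZ, Central); (Frame, EZ, East); (Frame, LS, NULL); (Frame, UI, NULL); (Motor, BQ, NULL); (Motor, UI, NULL); (Panel, DM, NULL); (Widget, LS, NULL)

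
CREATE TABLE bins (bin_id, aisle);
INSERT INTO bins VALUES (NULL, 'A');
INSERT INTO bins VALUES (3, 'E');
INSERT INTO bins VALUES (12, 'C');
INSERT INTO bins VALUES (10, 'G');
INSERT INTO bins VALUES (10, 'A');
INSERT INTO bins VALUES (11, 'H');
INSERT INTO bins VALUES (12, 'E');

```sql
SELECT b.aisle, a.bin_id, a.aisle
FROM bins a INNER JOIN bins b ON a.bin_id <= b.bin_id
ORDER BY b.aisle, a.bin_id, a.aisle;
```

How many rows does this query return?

23

INNER JOIN keeps only pairs where the ON condition holds.
Matching on a.bin_id <= b.bin_id. A NULL in a compared column never satisfies the condition.
Matched pairs: 23.
Total: 23 rows.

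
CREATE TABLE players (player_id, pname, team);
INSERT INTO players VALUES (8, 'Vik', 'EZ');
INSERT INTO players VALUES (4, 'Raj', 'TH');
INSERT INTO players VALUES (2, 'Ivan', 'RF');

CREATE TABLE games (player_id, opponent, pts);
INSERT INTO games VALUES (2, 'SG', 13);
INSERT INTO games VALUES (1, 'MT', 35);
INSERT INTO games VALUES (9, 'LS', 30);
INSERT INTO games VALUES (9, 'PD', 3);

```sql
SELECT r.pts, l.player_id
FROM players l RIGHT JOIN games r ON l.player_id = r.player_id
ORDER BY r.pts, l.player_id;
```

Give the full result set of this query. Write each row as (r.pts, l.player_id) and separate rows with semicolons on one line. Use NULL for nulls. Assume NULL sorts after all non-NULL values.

(3, NULL); (13, 2); (30, NULL); (35, NULL)

RIGHT JOIN keeps every row from `games`; unmatched rows get NULL for `players`'s columns.
Matching on l.player_id = r.player_id.
- player_id=8: no matching r row.
- player_id=4: no matching r row.
- player_id=2: 1 matching r row(s), so 1 row(s) emitted.
- plus 3 unmatched r row(s), each kept with NULL l columns.
After projecting and ordering:
r.pts | l.player_id
3 | NULL
13 | 2
30 | NULL
35 | NULL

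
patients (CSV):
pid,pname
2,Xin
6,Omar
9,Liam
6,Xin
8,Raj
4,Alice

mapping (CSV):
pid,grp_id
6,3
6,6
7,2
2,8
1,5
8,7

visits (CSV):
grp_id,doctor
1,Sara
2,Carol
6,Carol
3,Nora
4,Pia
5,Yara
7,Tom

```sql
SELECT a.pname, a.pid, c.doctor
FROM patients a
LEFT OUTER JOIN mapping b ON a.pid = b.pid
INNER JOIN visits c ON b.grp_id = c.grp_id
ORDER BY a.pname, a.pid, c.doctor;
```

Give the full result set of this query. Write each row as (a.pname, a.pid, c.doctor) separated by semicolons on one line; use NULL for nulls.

Evaluate left to right. First `patients a LEFT JOIN mapping b` on pid: 8 row(s).
Then INNER JOIN `visits c` on grp_id: keep only rows whose b.grp_id appears in c.

(Omar, 6, Carol); (Omar, 6, Nora); (Raj, 8, Tom); (Xin, 6, Carol); (Xin, 6, Nora)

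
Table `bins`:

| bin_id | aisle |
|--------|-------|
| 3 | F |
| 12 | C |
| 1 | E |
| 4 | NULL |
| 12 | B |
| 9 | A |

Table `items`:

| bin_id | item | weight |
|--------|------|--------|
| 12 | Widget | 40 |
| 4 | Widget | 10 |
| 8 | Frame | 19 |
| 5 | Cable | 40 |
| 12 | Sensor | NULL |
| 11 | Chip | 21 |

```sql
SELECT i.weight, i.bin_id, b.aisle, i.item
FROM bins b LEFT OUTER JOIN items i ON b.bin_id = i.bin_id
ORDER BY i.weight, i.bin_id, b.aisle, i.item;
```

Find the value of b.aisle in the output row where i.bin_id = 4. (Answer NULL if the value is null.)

NULL

LEFT JOIN keeps every row from `bins`; unmatched rows get NULL for `items`'s columns.
Matching on b.bin_id = i.bin_id.
Matched pairs: 5; unmatched b rows kept: 3.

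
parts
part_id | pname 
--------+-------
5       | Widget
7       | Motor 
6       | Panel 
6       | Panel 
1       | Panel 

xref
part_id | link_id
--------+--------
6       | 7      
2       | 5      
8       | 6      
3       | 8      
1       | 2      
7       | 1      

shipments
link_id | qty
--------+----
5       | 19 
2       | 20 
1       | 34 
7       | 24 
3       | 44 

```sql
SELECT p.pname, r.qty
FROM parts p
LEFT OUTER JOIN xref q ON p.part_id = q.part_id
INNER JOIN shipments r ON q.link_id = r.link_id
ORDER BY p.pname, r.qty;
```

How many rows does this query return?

Evaluate left to right. First `parts p LEFT JOIN xref q` on part_id: 5 row(s).
Then INNER JOIN `shipments r` on link_id: keep only rows whose q.link_id appears in r.
Result: 4 row(s).

4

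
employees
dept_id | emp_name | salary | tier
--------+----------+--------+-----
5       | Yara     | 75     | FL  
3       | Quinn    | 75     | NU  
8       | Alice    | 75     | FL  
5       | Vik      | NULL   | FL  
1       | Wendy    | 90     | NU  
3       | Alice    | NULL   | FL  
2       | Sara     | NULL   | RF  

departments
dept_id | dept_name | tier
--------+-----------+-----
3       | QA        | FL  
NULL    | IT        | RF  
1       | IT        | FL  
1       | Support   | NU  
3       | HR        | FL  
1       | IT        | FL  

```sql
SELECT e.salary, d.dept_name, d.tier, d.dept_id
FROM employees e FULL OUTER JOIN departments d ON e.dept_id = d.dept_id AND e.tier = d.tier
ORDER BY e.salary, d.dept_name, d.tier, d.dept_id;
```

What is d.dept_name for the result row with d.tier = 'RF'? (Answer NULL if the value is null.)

IT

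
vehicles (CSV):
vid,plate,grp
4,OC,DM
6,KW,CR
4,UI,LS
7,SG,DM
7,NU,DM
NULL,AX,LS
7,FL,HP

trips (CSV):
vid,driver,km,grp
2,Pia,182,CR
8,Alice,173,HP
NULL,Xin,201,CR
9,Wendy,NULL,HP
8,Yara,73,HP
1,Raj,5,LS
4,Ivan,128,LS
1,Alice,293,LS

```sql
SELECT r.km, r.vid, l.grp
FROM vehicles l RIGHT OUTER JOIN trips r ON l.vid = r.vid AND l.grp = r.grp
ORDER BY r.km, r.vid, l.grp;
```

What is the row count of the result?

8

RIGHT JOIN keeps every row from `trips`; unmatched rows get NULL for `vehicles`'s columns.
Matching on l.vid = r.vid AND l.grp = r.grp. A NULL in a compared column never satisfies the condition.
Matched pairs: 1; unmatched r rows kept: 7.
Total: 1 matched + 7 padded = 8 rows.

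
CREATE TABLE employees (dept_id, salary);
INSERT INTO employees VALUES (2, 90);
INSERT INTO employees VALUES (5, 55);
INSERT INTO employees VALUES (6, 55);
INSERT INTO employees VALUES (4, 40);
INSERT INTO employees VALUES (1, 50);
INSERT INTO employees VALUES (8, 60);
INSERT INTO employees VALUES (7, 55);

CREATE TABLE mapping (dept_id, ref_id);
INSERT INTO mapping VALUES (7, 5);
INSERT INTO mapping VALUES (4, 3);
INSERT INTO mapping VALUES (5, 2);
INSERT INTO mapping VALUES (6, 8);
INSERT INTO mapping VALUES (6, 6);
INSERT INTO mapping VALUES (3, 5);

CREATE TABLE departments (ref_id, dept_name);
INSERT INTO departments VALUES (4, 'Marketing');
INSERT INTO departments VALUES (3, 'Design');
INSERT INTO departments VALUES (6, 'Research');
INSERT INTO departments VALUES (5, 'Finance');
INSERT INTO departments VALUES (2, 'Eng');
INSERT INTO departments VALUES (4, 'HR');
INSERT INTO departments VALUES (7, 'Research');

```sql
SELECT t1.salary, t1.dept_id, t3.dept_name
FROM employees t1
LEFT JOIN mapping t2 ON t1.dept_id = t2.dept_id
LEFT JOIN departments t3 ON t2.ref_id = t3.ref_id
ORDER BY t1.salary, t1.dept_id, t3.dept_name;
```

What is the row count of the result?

8

Evaluate left to right. First `employees t1 LEFT JOIN mapping t2` on dept_id: 8 row(s).
Then LEFT JOIN `departments t3` on ref_id: each of those 8 rows is kept; rows whose t2.ref_id has no match in t3 get NULL for t3's columns.
Result: 8 row(s).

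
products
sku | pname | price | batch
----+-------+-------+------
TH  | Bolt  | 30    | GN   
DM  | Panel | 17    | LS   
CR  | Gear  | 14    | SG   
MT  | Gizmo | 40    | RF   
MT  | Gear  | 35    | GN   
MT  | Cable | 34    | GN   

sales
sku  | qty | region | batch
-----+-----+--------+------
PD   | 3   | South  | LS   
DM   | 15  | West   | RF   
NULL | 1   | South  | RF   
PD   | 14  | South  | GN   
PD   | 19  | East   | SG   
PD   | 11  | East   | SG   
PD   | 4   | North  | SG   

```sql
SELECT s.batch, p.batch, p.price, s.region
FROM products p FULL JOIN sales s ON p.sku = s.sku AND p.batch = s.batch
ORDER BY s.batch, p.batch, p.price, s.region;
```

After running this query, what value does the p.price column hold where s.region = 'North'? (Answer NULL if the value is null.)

NULL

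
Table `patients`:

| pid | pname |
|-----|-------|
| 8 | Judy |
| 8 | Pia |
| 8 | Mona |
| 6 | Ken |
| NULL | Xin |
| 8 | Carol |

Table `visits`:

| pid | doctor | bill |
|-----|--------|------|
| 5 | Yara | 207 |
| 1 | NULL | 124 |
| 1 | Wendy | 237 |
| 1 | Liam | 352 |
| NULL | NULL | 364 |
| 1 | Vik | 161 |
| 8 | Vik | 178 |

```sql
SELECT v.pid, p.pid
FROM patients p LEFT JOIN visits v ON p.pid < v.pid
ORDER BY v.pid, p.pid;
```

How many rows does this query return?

LEFT JOIN keeps every row from `patients`; unmatched rows get NULL for `visits`'s columns.
Matching on p.pid < v.pid. A NULL in a compared column never satisfies the condition.
- p (pid=8) has no partner → padded with NULL.
- p (pid=8) has no partner → padded with NULL.
- p (pid=8) has no partner → padded with NULL.
- p (pid=6) pairs with 1 row(s) of v.
- p (pid=NULL) has no partner → padded with NULL.
- p (pid=8) has no partner → padded with NULL.
Total: 1 matched + 5 padded = 6 rows.

6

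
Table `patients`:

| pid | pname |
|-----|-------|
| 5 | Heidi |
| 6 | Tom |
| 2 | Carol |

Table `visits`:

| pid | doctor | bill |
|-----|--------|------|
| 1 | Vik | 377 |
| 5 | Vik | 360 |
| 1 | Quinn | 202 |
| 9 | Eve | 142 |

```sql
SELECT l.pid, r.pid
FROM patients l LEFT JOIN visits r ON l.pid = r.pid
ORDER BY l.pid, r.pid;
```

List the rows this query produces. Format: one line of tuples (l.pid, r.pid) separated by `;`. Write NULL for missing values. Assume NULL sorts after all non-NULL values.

(2, NULL); (5, 5); (6, NULL)

LEFT JOIN keeps every row from `patients`; unmatched rows get NULL for `visits`'s columns.
Matching on l.pid = r.pid.
- pid=5: 1 matching r row(s), so 1 row(s) emitted.
- pid=6: no r row matches, row kept with r columns NULL.
- pid=2: no r row matches, row kept with r columns NULL.
After projecting and ordering:
l.pid | r.pid
2 | NULL
5 | 5
6 | NULL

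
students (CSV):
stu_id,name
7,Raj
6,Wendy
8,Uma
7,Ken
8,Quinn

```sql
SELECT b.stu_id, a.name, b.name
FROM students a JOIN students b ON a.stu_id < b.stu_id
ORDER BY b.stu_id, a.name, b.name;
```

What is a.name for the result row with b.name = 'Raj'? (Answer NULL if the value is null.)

Wendy

INNER JOIN keeps only pairs where the ON condition holds.
Matching on a.stu_id < b.stu_id.
Matched pairs: 8.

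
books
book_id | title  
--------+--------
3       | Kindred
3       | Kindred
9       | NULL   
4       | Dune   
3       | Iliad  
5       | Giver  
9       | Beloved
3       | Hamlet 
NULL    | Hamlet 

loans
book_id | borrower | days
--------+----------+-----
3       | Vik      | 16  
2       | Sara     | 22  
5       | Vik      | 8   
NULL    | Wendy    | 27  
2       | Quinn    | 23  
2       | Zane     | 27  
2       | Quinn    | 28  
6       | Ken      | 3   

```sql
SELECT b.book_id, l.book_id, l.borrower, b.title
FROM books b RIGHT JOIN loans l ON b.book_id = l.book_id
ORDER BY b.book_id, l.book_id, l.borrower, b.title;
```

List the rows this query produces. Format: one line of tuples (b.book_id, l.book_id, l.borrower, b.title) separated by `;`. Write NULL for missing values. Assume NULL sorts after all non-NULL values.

(3, 3, Vik, Hamlet); (3, 3, Vik, Iliad); (3, 3, Vik, Kindred); (3, 3, Vik, Kindred); (5, 5, Vik, Giver); (NULL, 2, Quinn, NULL); (NULL, 2, Quinn, NULL); (NULL, 2, Sara, NULL); (NULL, 2, Zane, NULL); (NULL, 6, Ken, NULL); (NULL, NULL, Wendy, NULL)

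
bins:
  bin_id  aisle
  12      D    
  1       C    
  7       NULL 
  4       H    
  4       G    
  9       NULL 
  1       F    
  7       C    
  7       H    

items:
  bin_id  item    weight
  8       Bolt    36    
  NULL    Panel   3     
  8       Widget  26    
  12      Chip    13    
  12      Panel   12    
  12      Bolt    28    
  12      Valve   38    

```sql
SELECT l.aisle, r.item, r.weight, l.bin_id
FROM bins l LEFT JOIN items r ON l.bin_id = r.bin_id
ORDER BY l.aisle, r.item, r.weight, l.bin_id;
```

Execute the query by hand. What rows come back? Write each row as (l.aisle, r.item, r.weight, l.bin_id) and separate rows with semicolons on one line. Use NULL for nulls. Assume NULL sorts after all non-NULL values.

LEFT JOIN keeps every row from `bins`; unmatched rows get NULL for `items`'s columns.
Matching on l.bin_id = r.bin_id. A NULL in a compared column never satisfies the condition.
- bin_id=12: 4 matching r row(s), so 4 row(s) emitted.
- bin_id=1: no r row matches, row kept with r columns NULL.
- bin_id=7: no r row matches, row kept with r columns NULL.
- bin_id=4: no r row matches, row kept with r columns NULL.
- bin_id=4: no r row matches, row kept with r columns NULL.
- bin_id=9: no r row matches, row kept with r columns NULL.
- bin_id=1: no r row matches, row kept with r columns NULL.
- bin_id=7: no r row matches, row kept with r columns NULL.
- bin_id=7: no r row matches, row kept with r columns NULL.

(C, NULL, NULL, 1); (C, NULL, NULL, 7); (D, Bolt, 28, 12); (D, Chip, 13, 12); (D, Panel, 12, 12); (D, Valve, 38, 12); (F, NULL, NULL, 1); (G, NULL, NULL, 4); (H, NULL, NULL, 4); (H, NULL, NULL, 7); (NULL, NULL, NULL, 7); (NULL, NULL, NULL, 9)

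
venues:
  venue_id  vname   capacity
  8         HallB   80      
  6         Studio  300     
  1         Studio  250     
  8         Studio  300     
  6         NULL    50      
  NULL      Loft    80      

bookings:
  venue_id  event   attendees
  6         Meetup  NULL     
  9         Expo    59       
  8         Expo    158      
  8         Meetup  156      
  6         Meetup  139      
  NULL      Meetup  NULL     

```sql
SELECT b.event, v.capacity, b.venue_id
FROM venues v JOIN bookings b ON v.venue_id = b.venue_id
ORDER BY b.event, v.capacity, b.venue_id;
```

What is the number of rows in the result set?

INNER JOIN keeps only pairs where the ON condition holds.
Matching on v.venue_id = b.venue_id. A NULL in a compared column never satisfies the condition.
- v (venue_id=8) pairs with 2 row(s) of b.
- v (venue_id=6) pairs with 2 row(s) of b.
- v (venue_id=1) has no partner → excluded.
- v (venue_id=8) pairs with 2 row(s) of b.
- v (venue_id=6) pairs with 2 row(s) of b.
- v (venue_id=NULL) has no partner → excluded.
Total: 8 rows.

8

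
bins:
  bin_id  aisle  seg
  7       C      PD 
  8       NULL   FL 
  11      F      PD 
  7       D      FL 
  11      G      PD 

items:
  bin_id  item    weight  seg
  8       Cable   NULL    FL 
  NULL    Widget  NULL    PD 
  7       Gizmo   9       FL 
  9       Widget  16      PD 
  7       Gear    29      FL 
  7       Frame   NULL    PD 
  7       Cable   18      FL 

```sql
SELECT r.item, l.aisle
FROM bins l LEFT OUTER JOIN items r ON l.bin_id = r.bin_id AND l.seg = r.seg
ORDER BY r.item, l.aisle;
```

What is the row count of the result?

7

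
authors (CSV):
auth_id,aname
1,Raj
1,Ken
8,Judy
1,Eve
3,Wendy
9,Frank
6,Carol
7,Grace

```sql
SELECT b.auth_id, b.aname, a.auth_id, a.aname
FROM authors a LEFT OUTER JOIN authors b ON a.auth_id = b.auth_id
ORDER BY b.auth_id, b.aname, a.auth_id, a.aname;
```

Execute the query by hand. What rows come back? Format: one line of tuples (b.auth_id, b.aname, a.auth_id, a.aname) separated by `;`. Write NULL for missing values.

LEFT JOIN keeps every row from `authors a`; unmatched rows get NULL for `authors b`'s columns.
Matching on a.auth_id = b.auth_id.
- a (auth_id=1) pairs with 3 row(s) of b.
- a (auth_id=1) pairs with 3 row(s) of b.
- a (auth_id=8) pairs with 1 row(s) of b.
- a (auth_id=1) pairs with 3 row(s) of b.
- a (auth_id=3) pairs with 1 row(s) of b.
- a (auth_id=9) pairs with 1 row(s) of b.
- a (auth_id=6) pairs with 1 row(s) of b.
- a (auth_id=7) pairs with 1 row(s) of b.

(1, Eve, 1, Eve); (1, Eve, 1, Ken); (1, Eve, 1, Raj); (1, Ken, 1, Eve); (1, Ken, 1, Ken); (1, Ken, 1, Raj); (1, Raj, 1, Eve); (1, Raj, 1, Ken); (1, Raj, 1, Raj); (3, Wendy, 3, Wendy); (6, Carol, 6, Carol); (7, Grace, 7, Grace); (8, Judy, 8, Judy); (9, Frank, 9, Frank)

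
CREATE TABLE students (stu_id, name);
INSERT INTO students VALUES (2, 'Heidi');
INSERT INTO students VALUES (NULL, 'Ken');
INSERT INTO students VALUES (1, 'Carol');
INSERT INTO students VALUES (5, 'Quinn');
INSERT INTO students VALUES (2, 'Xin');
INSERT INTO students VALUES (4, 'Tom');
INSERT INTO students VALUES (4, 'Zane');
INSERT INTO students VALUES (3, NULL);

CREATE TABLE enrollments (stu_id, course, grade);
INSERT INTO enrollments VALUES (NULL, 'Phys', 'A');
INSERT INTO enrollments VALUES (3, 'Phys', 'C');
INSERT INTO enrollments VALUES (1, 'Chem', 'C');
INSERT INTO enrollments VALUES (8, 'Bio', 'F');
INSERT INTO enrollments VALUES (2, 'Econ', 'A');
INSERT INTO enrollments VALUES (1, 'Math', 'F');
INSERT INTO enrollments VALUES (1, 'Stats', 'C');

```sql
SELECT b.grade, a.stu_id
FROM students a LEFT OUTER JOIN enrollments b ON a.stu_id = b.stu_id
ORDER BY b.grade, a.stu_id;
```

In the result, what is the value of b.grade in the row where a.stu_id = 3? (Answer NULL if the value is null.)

C

LEFT JOIN keeps every row from `students`; unmatched rows get NULL for `enrollments`'s columns.
Matching on a.stu_id = b.stu_id. A NULL in a compared column never satisfies the condition.
- a[0] stu_id=2 → 1 match(es) in b → 1 row(s).
- a[1] stu_id=NULL → no match; kept with NULLs on the b side.
- a[2] stu_id=1 → 3 match(es) in b → 3 row(s).
- a[3] stu_id=5 → no match; kept with NULLs on the b side.
- a[4] stu_id=2 → 1 match(es) in b → 1 row(s).
- a[5] stu_id=4 → no match; kept with NULLs on the b side.
- a[6] stu_id=4 → no match; kept with NULLs on the b side.
- a[7] stu_id=3 → 1 match(es) in b → 1 row(s).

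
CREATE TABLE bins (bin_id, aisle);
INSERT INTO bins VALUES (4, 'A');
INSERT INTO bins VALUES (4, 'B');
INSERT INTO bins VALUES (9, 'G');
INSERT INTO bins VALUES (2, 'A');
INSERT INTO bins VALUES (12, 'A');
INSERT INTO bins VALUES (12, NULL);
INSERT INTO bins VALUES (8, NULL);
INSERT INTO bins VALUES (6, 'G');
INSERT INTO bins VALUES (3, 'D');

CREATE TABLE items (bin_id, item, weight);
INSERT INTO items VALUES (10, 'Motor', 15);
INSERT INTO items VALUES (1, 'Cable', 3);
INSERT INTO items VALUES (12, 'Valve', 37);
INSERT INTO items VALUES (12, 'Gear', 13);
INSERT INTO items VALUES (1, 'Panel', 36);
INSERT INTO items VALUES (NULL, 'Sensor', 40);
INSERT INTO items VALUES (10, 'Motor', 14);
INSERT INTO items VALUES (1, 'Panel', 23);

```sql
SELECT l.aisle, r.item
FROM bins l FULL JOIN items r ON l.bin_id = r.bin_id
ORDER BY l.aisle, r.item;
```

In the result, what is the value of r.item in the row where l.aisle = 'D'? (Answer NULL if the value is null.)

NULL

FULL OUTER JOIN keeps every row from both sides; unmatched rows get NULL for the other side's columns.
Matching on l.bin_id = r.bin_id. A NULL in a compared column never satisfies the condition.
- l row (bin_id=4): no match → kept, r columns NULL.
- l row (bin_id=4): no match → kept, r columns NULL.
- l row (bin_id=9): no match → kept, r columns NULL.
- l row (bin_id=2): no match → kept, r columns NULL.
- l row (bin_id=12): matches 2 r row(s) → 2 output row(s).
- l row (bin_id=12): matches 2 r row(s) → 2 output row(s).
- l row (bin_id=8): no match → kept, r columns NULL.
- l row (bin_id=6): no match → kept, r columns NULL.
- l row (bin_id=3): no match → kept, r columns NULL.
- plus 6 unmatched r row(s), each kept with NULL l columns.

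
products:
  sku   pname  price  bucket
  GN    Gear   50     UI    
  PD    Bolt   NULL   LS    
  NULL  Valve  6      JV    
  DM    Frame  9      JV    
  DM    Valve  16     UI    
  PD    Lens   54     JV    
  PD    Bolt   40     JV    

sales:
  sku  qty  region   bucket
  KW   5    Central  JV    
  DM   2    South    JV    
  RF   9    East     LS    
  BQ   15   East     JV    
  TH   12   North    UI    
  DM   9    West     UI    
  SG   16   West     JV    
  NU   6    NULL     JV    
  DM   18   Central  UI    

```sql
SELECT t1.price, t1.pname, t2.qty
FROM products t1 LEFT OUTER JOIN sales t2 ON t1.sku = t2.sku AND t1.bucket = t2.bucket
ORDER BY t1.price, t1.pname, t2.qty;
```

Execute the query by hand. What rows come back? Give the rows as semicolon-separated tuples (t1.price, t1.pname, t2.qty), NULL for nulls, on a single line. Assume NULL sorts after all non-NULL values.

(6, Valve, NULL); (9, Frame, 2); (16, Valve, 9); (16, Valve, 18); (40, Bolt, NULL); (50, Gear, NULL); (54, Lens, NULL); (NULL, Bolt, NULL)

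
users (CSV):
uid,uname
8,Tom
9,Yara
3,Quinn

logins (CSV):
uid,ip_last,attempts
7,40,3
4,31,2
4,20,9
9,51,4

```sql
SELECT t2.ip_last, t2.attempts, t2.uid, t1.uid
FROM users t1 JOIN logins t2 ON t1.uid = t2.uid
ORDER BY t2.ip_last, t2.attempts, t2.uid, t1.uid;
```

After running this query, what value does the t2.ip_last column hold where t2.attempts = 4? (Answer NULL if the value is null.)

51

INNER JOIN keeps only pairs where the ON condition holds.
Matching on t1.uid = t2.uid.
Matched pairs: 1.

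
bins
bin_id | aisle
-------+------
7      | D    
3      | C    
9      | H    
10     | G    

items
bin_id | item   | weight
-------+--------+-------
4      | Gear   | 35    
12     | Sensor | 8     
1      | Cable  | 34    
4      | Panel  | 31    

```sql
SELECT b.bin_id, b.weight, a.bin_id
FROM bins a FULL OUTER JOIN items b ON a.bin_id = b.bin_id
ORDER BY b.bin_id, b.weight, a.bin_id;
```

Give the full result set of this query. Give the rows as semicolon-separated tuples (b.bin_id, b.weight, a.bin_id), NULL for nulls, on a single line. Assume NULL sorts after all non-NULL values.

(1, 34, NULL); (4, 31, NULL); (4, 35, NULL); (12, 8, NULL); (NULL, NULL, 3); (NULL, NULL, 7); (NULL, NULL, 9); (NULL, NULL, 10)

FULL OUTER JOIN keeps every row from both sides; unmatched rows get NULL for the other side's columns.
Matching on a.bin_id = b.bin_id.
Matched pairs: 0; unmatched a rows kept: 4; unmatched b rows kept: 4.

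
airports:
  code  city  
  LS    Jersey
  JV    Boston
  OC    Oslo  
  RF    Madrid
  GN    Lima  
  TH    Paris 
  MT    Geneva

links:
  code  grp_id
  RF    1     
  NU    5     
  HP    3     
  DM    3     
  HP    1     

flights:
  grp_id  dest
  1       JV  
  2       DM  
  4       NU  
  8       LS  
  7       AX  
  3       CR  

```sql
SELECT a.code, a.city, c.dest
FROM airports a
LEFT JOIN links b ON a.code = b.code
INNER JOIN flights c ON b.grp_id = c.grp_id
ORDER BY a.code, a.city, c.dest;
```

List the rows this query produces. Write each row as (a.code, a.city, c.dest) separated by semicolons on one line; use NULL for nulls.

Joins associate left-to-right: airports LEFT JOIN links on code gives 7 intermediate row(s).
Then INNER JOIN `flights c` on grp_id: keep only rows whose b.grp_id appears in c.

(RF, Madrid, JV)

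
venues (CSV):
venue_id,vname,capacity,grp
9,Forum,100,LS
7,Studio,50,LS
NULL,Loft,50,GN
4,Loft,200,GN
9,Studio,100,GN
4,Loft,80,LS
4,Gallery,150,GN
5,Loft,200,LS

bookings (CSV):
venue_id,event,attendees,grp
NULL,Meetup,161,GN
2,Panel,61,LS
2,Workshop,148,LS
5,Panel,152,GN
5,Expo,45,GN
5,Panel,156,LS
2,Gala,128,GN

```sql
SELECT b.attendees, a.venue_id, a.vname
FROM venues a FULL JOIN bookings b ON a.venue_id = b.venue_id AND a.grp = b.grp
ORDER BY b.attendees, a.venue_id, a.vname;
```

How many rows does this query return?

14

FULL OUTER JOIN keeps every row from both sides; unmatched rows get NULL for the other side's columns.
Matching on a.venue_id = b.venue_id AND a.grp = b.grp. A NULL in a compared column never satisfies the condition.
- venue_id=9, grp=LS: no b row matches, row kept with b columns NULL.
- venue_id=7, grp=LS: no b row matches, row kept with b columns NULL.
- venue_id=NULL, grp=GN: no b row matches, row kept with b columns NULL.
- venue_id=4, grp=GN: no b row matches, row kept with b columns NULL.
- venue_id=9, grp=GN: no b row matches, row kept with b columns NULL.
- venue_id=4, grp=LS: no b row matches, row kept with b columns NULL.
- venue_id=4, grp=GN: no b row matches, row kept with b columns NULL.
- venue_id=5, grp=LS: 1 matching b row(s), so 1 row(s) emitted.
- plus 6 unmatched b row(s), each kept with NULL a columns.
Total: 1 matched + 13 padded = 14 rows.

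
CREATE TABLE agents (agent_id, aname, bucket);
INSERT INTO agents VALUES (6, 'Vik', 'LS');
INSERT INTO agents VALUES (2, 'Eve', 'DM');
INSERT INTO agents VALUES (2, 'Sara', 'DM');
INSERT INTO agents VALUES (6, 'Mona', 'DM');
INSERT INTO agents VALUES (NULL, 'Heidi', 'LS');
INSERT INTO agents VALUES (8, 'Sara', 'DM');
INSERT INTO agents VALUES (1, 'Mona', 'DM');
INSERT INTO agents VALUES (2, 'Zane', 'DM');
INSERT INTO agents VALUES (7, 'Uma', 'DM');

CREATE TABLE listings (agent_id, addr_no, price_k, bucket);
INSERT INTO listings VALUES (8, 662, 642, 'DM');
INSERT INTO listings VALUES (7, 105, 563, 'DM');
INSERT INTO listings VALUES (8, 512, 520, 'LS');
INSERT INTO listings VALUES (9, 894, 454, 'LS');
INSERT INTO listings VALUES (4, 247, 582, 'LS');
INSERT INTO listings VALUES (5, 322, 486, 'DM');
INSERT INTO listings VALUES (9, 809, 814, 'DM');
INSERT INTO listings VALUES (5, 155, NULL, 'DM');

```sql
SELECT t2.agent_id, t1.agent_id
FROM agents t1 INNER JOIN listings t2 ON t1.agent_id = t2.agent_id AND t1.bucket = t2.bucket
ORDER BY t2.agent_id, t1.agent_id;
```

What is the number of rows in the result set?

2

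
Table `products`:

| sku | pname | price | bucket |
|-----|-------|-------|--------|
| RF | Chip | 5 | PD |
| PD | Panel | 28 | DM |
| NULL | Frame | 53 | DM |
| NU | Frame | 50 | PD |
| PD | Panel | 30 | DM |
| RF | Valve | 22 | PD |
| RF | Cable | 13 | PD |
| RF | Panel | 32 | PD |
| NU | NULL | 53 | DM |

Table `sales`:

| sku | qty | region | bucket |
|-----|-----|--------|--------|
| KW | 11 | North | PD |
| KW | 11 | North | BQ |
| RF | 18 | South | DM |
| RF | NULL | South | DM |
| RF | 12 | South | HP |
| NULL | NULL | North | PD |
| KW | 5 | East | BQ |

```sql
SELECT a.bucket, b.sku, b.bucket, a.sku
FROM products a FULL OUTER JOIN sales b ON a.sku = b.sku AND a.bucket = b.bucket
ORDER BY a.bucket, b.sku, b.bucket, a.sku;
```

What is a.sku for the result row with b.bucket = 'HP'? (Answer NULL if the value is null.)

FULL OUTER JOIN keeps every row from both sides; unmatched rows get NULL for the other side's columns.
Matching on a.sku = b.sku AND a.bucket = b.bucket. A NULL in a compared column never satisfies the condition.
Matched pairs: 0; unmatched a rows kept: 9; unmatched b rows kept: 7.

NULL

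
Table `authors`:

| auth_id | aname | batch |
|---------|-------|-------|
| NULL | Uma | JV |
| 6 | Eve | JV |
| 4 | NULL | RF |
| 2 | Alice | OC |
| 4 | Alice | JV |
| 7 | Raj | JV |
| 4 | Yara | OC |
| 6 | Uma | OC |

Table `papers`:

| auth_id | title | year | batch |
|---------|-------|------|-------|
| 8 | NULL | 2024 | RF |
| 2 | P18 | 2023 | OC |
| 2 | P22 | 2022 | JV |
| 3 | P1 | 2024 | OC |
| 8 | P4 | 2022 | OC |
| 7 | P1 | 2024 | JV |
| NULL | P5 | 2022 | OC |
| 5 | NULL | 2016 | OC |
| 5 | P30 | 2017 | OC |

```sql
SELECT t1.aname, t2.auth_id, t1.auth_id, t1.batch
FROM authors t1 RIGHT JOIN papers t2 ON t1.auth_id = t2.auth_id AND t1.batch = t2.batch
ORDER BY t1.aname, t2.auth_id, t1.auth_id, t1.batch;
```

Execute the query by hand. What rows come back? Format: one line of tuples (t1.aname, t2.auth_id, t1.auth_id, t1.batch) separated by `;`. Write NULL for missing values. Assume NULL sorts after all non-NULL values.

(Alice, 2, 2, OC); (Raj, 7, 7, JV); (NULL, 2, NULL, NULL); (NULL, 3, NULL, NULL); (NULL, 5, NULL, NULL); (NULL, 5, NULL, NULL); (NULL, 8, NULL, NULL); (NULL, 8, NULL, NULL); (NULL, NULL, NULL, NULL)

RIGHT JOIN keeps every row from `papers`; unmatched rows get NULL for `authors`'s columns.
Matching on t1.auth_id = t2.auth_id AND t1.batch = t2.batch. A NULL in a compared column never satisfies the condition.
- auth_id=NULL, batch=JV: no matching t2 row.
- auth_id=6, batch=JV: no matching t2 row.
- auth_id=4, batch=RF: no matching t2 row.
- auth_id=2, batch=OC: 1 matching t2 row(s), so 1 row(s) emitted.
- auth_id=4, batch=JV: no matching t2 row.
- auth_id=7, batch=JV: 1 matching t2 row(s), so 1 row(s) emitted.
- auth_id=4, batch=OC: no matching t2 row.
- auth_id=6, batch=OC: no matching t2 row.
- plus 7 unmatched t2 row(s), each kept with NULL t1 columns.
After projecting and ordering:
t1.aname | t2.auth_id | t1.auth_id | t1.batch
Alice | 2 | 2 | OC
Raj | 7 | 7 | JV
NULL | 2 | NULL | NULL
NULL | 3 | NULL | NULL
NULL | 5 | NULL | NULL
NULL | 5 | NULL | NULL
NULL | 8 | NULL | NULL
NULL | 8 | NULL | NULL
NULL | NULL | NULL | NULL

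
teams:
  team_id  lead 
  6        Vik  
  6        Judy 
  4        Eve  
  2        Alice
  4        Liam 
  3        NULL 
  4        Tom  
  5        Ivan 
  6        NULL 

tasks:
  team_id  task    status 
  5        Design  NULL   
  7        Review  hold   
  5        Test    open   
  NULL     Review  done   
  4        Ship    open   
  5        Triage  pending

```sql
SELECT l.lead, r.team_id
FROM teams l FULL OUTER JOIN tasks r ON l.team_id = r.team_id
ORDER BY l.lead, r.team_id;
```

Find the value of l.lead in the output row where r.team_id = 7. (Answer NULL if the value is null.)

FULL OUTER JOIN keeps every row from both sides; unmatched rows get NULL for the other side's columns.
Matching on l.team_id = r.team_id. A NULL in a compared column never satisfies the condition.
- l (team_id=6) has no partner → padded with NULL.
- l (team_id=6) has no partner → padded with NULL.
- l (team_id=4) pairs with 1 row(s) of r.
- l (team_id=2) has no partner → padded with NULL.
- l (team_id=4) pairs with 1 row(s) of r.
- l (team_id=3) has no partner → padded with NULL.
- l (team_id=4) pairs with 1 row(s) of r.
- l (team_id=5) pairs with 3 row(s) of r.
- l (team_id=6) has no partner → padded with NULL.
- plus 2 unmatched r row(s), each kept with NULL l columns.

NULL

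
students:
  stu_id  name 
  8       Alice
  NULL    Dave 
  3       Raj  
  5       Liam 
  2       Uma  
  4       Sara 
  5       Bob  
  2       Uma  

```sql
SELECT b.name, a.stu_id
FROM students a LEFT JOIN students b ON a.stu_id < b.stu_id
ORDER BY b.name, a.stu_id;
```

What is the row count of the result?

21

LEFT JOIN keeps every row from `students a`; unmatched rows get NULL for `students b`'s columns.
Matching on a.stu_id < b.stu_id. A NULL in a compared column never satisfies the condition.
Matched pairs: 19; unmatched a rows kept: 2.
Total: 19 matched + 2 padded = 21 rows.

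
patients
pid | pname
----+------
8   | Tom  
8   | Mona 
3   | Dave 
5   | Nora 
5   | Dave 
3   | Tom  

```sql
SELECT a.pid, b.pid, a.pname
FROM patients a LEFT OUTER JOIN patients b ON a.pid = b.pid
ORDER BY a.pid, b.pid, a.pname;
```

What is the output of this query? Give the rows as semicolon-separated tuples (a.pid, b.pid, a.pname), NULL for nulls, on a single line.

(3, 3, Dave); (3, 3, Dave); (3, 3, Tom); (3, 3, Tom); (5, 5, Dave); (5, 5, Dave); (5, 5, Nora); (5, 5, Nora); (8, 8, Mona); (8, 8, Mona); (8, 8, Tom); (8, 8, Tom)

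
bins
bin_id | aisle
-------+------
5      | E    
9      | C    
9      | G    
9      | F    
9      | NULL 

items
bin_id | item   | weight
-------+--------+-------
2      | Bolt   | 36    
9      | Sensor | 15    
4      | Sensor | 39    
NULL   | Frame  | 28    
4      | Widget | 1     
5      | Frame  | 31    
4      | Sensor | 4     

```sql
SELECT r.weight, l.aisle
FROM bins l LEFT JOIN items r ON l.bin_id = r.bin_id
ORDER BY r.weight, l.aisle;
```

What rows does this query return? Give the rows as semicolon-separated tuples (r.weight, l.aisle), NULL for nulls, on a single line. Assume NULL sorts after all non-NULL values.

(15, C); (15, F); (15, G); (15, NULL); (31, E)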